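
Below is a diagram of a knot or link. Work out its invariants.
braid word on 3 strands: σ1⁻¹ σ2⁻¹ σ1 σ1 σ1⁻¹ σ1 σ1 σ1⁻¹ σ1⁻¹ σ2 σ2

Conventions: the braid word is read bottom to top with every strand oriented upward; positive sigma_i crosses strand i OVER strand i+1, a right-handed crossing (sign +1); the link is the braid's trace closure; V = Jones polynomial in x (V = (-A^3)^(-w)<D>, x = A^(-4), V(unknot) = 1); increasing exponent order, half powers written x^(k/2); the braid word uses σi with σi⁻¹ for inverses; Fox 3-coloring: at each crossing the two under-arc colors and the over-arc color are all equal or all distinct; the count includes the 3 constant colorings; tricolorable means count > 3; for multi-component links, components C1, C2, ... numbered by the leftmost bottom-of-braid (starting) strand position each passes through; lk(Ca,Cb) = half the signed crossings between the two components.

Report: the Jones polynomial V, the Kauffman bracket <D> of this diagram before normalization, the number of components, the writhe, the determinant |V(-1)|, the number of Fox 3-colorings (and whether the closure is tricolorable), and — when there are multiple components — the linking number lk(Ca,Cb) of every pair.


Jones polynomial: V(x) = -x^(1/2) - x^(5/2)
<D> = A^-7 + A; writhe +1
components 2, writhe +1 (11 crossings)
linking number lk(C1,C2) = +1
3-colorings: 3 of 3^11, det 2 — not tricolorable
note: span 2 respects span(V) <= c + mu - 1 = 12 for this 2-component diagram


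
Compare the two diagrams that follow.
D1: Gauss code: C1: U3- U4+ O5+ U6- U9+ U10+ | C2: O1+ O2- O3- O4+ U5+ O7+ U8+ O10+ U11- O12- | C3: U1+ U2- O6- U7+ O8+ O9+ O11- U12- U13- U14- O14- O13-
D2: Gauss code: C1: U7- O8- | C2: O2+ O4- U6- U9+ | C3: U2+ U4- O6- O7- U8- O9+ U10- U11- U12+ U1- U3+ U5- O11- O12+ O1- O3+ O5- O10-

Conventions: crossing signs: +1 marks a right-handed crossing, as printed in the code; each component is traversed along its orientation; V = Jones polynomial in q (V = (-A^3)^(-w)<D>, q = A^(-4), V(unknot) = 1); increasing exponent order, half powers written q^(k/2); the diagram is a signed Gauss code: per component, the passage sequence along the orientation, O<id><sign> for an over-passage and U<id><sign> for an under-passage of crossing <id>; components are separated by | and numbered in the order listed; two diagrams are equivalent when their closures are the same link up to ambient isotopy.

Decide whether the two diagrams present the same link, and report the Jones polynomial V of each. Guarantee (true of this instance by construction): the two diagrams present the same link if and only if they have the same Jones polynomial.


same link: no
V(D1) = 1 + q + q^2 + q^3  [14 crossings, <D> = A^-12 + A^-8 + A^-4 + 1, w = 0]
D2 (bracket A^-12 + A^-8 + A^-4 + 1; 12 crossings at w = -4): V = q^-3 + q^-2 + q^-1 + 1
note: 2 classes among 2 diagrams; unequal V(q) rules out equality


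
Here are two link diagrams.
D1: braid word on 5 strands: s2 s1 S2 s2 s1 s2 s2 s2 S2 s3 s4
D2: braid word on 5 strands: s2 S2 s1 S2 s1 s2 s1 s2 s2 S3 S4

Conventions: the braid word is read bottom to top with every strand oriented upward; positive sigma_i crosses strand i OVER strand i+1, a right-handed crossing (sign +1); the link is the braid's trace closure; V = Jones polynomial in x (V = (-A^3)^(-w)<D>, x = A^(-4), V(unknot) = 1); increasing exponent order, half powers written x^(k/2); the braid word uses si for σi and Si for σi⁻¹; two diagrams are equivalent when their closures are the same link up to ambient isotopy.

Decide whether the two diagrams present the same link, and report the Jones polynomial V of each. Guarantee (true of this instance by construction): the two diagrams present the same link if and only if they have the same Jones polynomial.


same link: yes
V(D1) = -x^(3/2) - 2x^(7/2) + x^(9/2) - x^(11/2) + x^(13/2)  [11 crossings, <D> = -A^-5 + A^-1 - A^3 + 2A^7 + A^15, w = +7]
V(D2) = -x^(3/2) - 2x^(7/2) + x^(9/2) - x^(11/2) + x^(13/2)  (w +3, c 11, <D> = -A^-17 + A^-13 - A^-9 + 2A^-5 + A^3)
note: from 11 to 11 crossings by R-moves: one link, two diagrams


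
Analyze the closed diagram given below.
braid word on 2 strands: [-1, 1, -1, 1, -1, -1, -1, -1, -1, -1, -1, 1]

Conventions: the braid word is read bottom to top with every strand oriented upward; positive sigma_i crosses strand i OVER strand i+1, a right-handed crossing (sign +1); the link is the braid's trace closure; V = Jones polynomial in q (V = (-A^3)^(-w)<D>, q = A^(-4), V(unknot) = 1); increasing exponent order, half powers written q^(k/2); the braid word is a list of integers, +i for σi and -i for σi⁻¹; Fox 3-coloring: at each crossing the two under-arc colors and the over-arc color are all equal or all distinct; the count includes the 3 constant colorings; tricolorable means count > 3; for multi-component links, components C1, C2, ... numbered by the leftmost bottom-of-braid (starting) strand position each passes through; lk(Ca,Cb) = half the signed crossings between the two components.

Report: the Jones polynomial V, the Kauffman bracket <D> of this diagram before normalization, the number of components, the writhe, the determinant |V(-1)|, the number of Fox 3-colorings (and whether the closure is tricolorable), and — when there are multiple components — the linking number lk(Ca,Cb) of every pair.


V(q) = -q^(-17/2) + q^(-15/2) - q^(-13/2) + q^(-11/2) - q^(-9/2) - q^(-5/2)
bracket: -A^-8 - 1 + A^4 - A^8 + A^12 - A^16, w = -6
2 components, writhe -6, over 12 crossings
lk(C1,C2) = -3
det 6, colorings 9 of 3^12 — tricolorable
observation: a (2,6) torus form — a single generator 6 times


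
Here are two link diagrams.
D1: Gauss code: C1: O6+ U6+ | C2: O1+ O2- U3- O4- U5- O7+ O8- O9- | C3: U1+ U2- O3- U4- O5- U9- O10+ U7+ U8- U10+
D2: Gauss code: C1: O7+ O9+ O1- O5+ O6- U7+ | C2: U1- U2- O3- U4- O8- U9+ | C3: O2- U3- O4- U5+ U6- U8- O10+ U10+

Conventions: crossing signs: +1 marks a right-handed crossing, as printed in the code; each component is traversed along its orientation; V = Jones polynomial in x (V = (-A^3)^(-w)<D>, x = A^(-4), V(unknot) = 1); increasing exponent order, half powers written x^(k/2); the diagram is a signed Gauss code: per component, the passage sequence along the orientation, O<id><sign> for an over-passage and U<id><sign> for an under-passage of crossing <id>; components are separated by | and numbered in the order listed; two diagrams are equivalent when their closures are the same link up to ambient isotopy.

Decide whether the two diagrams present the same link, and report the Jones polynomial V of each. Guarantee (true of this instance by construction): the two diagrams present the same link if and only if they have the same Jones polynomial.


equivalent: yes
D1 (bracket A^-2 + A^2 + A^6 + A^18; 10 crossings at w = -2): V = x^-6 + x^-3 + x^-2 + x^-1
V(D2) = x^-6 + x^-3 + x^-2 + x^-1  [10 crossings, <D> = A^-2 + A^2 + A^6 + A^18, w = -2]
observation: from 10 to 10 crossings by R-moves: one link, two diagrams


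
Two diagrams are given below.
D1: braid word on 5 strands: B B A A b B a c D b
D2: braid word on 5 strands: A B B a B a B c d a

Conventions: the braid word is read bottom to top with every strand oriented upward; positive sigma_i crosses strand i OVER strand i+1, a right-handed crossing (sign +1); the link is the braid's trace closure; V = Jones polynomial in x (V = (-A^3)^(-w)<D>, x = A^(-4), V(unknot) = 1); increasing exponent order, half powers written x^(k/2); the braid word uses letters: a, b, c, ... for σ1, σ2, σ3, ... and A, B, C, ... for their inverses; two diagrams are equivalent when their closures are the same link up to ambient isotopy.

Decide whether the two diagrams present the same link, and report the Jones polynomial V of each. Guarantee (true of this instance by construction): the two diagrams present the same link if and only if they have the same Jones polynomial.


same link: no
V(D1) = 1  [10 crossings, <D> = A^-6, w = -2]
V(D2) = x^-5 - 2x^-4 + 2x^-3 - 2x^-2 + 2x^-1 - 1 + x  [10 crossings, <D> = A^-4 - 1 + 2A^4 - 2A^8 + 2A^12 - 2A^16 + A^20, w = 0]
insight: 2 classes among 2 diagrams; unequal V(x) rules out equality


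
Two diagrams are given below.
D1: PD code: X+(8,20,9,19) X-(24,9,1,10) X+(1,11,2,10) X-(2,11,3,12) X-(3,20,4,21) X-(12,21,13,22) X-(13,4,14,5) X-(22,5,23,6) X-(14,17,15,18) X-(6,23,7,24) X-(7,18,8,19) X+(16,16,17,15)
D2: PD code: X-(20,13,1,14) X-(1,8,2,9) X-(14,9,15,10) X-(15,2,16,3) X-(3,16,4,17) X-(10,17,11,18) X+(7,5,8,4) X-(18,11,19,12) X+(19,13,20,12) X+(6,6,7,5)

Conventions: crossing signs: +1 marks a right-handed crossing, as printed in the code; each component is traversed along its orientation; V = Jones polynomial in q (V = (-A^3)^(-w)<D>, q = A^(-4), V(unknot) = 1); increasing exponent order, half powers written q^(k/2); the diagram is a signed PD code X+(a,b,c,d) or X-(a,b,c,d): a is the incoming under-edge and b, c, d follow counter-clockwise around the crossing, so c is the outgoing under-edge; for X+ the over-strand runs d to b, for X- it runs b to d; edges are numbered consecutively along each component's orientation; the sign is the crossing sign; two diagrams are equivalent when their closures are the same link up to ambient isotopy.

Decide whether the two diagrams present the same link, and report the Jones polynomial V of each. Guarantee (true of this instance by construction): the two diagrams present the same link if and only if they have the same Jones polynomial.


equivalent: yes
V(D1) = -q^-7 + q^-6 - q^-5 + q^-4 + q^-2  (w -6, c 12, <D> = A^-10 + A^-2 - A^2 + A^6 - A^10)
D2 (bracket A^-4 + A^4 - A^8 + A^12 - A^16; 10 crossings at w = -4): V = -q^-7 + q^-6 - q^-5 + q^-4 + q^-2
why: Reidemeister moves carry D1 (12 crossings) to D2 (10)


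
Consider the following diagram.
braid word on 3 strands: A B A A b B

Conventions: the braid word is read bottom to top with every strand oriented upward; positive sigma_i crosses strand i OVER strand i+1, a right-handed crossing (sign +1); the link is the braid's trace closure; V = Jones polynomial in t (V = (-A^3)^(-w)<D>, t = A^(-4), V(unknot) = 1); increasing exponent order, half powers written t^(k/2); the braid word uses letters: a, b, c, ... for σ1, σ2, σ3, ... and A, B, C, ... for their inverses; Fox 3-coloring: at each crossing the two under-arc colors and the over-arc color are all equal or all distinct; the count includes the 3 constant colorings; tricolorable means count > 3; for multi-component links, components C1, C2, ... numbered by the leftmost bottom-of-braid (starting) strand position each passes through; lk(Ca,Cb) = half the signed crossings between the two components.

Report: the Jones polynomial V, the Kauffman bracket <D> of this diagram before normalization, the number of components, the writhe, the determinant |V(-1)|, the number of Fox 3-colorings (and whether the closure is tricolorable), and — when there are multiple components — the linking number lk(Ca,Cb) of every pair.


Jones polynomial: V(t) = -t^-4 + t^-3 + t^-1
<D> = A^-8 + 1 - A^4; writhe -4
components 1, writhe -4 (6 crossings)
3-colorings: 9 of 3^6, det 3 — tricolorable
note: V spans 3 powers of t: at least 3 crossings in any diagram


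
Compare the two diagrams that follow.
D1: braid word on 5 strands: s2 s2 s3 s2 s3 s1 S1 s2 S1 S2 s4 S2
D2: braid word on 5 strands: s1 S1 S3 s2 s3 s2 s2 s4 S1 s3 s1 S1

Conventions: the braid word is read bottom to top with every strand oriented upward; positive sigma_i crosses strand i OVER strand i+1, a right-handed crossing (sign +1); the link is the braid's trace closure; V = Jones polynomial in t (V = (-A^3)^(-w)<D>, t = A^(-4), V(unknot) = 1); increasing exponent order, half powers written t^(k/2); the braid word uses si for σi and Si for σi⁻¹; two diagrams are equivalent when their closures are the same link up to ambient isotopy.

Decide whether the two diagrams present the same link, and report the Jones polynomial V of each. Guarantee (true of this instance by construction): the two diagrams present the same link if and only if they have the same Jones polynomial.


equivalent: yes
V(D1) = t + t^3 - t^4  (w +4, c 12, <D> = -A^-4 + 1 + A^8)
D2 (bracket -A^-4 + 1 + A^8; 12 crossings at w = +4): V = t + t^3 - t^4
why: Markov moves rewrite D1 (12 crossings) into D2 (12)


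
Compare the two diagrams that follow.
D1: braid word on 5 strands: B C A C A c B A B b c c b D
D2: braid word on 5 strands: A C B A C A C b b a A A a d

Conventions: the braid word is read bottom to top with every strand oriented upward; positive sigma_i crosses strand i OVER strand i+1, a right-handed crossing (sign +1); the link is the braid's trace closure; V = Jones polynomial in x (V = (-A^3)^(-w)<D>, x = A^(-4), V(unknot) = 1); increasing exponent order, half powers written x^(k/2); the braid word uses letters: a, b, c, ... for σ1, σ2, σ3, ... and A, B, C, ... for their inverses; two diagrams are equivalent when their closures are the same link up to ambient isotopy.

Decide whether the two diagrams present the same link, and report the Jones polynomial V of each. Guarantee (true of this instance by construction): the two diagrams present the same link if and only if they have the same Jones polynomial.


equivalent: no
V(D1) = -x^-4 + x^-3 + x^-1  (w -4, c 14, <D> = A^-8 + 1 - A^4)
V(D2) = x^-7 - 2x^-6 + 2x^-5 - 3x^-4 + 3x^-3 - 2x^-2 + 2x^-1  [14 crossings, <D> = 2A^-8 - 2A^-4 + 3 - 3A^4 + 2A^8 - 2A^12 + A^16, w = -4]
key observation: V(x) takes 2 values over 2 diagrams, fixing the grouping


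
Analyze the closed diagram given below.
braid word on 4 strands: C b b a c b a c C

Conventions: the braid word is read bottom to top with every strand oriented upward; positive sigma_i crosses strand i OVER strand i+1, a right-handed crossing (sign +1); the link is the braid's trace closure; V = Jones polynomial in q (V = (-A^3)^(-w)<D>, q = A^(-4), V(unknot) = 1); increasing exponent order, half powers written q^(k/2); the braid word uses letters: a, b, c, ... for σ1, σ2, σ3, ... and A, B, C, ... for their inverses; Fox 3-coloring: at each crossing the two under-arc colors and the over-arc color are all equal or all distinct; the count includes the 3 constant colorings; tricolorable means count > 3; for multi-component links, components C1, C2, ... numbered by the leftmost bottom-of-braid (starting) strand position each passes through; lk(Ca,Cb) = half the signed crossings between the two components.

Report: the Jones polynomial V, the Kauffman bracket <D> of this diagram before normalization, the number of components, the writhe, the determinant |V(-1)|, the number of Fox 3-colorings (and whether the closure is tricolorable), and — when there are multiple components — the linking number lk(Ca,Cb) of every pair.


Jones polynomial: V(q) = q + 2q^3 + q^5
<D> = -A^-5 - 2A^3 - A^11; writhe +5
components 3, writhe +5 (9 crossings)
linking number lk(C1,C2) = +1
lk(C1,C3): 0
lk(C2,C3) = +1
3-colorings: 3 of 3^9, det 4 — not tricolorable
note: the 3 component pairs carry total linking +2


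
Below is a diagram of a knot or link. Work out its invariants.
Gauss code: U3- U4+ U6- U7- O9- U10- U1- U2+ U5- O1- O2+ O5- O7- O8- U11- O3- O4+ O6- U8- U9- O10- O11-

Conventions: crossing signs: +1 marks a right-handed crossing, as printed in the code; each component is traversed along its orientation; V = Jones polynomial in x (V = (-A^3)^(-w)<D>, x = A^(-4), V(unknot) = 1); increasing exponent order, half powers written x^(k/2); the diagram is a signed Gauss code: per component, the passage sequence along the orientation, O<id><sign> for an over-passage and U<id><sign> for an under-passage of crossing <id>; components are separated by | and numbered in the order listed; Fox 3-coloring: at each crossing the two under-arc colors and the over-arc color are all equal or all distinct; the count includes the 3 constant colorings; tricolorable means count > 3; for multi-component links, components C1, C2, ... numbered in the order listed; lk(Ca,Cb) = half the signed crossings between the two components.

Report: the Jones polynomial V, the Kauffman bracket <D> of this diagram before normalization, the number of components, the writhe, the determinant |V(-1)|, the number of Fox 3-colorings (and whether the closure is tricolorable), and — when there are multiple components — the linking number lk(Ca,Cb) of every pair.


V = -x^-7 + x^-6 - x^-5 + x^-4 + x^-2
<D> = -A^-13 - A^-5 + A^-1 - A^3 + A^7 (w = -7)
1 component over 11 crossings, w = -7
3 Fox colorings among 3^11, |V(-1)| = 5: not tricolorable
why: |V(-1)| = 5: so not tricolorable, since 3 does not divide 5


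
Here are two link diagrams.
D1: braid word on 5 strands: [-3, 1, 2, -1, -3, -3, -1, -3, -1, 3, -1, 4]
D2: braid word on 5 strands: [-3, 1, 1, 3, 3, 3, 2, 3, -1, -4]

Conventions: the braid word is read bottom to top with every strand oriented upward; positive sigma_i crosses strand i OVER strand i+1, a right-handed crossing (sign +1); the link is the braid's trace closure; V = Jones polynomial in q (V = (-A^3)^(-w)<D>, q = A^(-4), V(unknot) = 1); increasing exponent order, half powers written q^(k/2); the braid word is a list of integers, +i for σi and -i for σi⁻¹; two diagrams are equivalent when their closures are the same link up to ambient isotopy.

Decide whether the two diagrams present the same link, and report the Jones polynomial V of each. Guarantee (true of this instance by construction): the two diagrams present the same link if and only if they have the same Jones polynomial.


equivalent: no
V(D1) = q^-8 - 2q^-7 + q^-6 - 2q^-5 + 2q^-4 + q^-2  (w -4, c 12, <D> = A^-4 + 2A^4 - 2A^8 + A^12 - 2A^16 + A^20)
V(D2) = q + q^3 - q^4  [10 crossings, <D> = -A^-4 + 1 + A^8, w = +4]
key observation: 2 classes among 2 diagrams; unequal V(q) rules out equality


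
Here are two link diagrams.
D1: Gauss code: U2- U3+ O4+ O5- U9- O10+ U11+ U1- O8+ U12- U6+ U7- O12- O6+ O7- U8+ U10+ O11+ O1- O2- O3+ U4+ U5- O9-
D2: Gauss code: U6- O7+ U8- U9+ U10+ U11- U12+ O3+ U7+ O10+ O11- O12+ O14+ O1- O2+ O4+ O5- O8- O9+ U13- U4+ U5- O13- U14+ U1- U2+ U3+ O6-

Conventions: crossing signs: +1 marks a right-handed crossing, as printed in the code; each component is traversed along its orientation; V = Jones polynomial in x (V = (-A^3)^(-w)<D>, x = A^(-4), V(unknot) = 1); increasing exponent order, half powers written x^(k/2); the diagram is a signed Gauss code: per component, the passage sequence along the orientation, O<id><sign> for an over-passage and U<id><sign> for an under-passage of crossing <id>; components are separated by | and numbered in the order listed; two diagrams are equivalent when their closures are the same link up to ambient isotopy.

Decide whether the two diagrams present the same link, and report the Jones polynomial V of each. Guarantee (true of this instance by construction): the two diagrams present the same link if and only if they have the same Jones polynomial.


same link: no
V(D1) = 1  [12 crossings, <D> = 1, w = 0]
V(D2) = x + x^3 - x^4  [14 crossings, <D> = -A^-10 + A^-6 + A^2, w = +2]
insight: 2 values of V(x) split the 2 diagrams


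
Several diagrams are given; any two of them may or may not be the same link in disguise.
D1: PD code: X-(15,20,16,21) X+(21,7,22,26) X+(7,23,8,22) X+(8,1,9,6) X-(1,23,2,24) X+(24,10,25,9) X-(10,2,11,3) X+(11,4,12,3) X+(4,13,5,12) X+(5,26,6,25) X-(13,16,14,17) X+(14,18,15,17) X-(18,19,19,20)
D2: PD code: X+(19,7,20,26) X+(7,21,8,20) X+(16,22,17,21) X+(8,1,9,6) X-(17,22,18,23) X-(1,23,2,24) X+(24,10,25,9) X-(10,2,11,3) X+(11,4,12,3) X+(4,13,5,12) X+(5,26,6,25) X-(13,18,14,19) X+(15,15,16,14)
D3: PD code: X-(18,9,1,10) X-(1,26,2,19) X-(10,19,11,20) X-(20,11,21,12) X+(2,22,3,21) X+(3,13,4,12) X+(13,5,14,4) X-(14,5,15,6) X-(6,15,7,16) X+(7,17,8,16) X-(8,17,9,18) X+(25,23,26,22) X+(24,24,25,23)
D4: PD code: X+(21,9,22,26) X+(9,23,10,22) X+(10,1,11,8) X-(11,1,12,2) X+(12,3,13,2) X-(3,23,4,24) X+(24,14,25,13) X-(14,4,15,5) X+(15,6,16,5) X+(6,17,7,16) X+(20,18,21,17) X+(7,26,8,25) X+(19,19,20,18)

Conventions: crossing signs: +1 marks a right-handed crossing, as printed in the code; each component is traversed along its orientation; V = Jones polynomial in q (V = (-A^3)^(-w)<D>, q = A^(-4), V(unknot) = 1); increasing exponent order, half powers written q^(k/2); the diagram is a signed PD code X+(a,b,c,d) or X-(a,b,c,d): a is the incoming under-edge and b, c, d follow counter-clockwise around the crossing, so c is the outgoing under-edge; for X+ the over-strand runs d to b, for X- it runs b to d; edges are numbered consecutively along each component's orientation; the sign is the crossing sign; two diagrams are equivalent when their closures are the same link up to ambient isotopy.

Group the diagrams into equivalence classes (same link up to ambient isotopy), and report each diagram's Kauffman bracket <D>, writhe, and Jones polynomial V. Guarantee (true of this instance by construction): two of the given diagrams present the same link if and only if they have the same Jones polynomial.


equivalence classes: {D1, D2, D4} | {D3}
D1 (bracket -A^-17 + A^-13 - A^-9 + 2A^-5 + A^3; 13 crossings at w = +3): V = -q^(3/2) - 2q^(7/2) + q^(9/2) - q^(11/2) + q^(13/2)
D2 (bracket -A^-11 + A^-7 - A^-3 + 2A + A^9; 13 crossings at w = +5): V = -q^(3/2) - 2q^(7/2) + q^(9/2) - q^(11/2) + q^(13/2)
D3 (bracket A^-1 + A^7; 13 crossings at w = -1): V = -q^(-5/2) - q^(-1/2)
V(D4) = -q^(3/2) - 2q^(7/2) + q^(9/2) - q^(11/2) + q^(13/2)  [13 crossings, <D> = -A^-5 + A^-1 - A^3 + 2A^7 + A^15, w = +7]
key observation: 2 values of V(q) split the 4 diagrams


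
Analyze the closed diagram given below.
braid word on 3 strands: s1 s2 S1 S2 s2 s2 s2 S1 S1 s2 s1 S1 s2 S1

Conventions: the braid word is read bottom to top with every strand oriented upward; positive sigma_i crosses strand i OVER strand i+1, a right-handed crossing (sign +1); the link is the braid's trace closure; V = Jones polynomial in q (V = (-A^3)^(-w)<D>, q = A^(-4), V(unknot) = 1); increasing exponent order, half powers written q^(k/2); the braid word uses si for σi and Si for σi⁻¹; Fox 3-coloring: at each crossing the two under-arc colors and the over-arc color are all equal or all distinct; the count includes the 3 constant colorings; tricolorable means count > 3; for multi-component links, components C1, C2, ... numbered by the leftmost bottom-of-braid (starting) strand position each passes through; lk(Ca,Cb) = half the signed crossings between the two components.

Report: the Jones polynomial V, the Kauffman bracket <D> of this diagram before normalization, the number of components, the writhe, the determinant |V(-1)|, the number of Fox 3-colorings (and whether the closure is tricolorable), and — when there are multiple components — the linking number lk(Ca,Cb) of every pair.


V = -q^-2 + 2q^-1 - 3 + 5q - 4q^2 + 5q^3 - 4q^4 + 2q^5 - q^6
<D> = -A^-18 + 2A^-14 - 4A^-10 + 5A^-6 - 4A^-2 + 5A^2 - 3A^6 + 2A^10 - A^14 (w = +2)
1 component over 14 crossings, w = +2
9 Fox colorings among 3^14, |V(-1)| = 27: tricolorable
why: w = +2 (over 14 crossings) is diagram-only; (-A^3)^(-2) removes it from V


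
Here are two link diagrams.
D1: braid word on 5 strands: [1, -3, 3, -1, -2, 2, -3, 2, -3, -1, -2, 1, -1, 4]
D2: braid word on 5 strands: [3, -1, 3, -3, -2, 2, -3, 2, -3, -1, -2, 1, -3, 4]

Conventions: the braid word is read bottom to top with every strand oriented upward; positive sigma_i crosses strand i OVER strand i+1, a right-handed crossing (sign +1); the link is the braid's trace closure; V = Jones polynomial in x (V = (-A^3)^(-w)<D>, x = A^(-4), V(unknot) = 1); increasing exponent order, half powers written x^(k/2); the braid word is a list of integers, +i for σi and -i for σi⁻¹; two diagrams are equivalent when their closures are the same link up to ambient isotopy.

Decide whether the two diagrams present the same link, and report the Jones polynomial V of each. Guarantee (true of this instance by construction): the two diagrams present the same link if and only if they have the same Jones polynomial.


same link: yes
V(D1) = 1  [14 crossings, <D> = A^-6, w = -2]
D2 (bracket A^-6; 14 crossings at w = -2): V = 1
note: D2 (14 crossings) and D1 (14) are Markov-related braid presentations


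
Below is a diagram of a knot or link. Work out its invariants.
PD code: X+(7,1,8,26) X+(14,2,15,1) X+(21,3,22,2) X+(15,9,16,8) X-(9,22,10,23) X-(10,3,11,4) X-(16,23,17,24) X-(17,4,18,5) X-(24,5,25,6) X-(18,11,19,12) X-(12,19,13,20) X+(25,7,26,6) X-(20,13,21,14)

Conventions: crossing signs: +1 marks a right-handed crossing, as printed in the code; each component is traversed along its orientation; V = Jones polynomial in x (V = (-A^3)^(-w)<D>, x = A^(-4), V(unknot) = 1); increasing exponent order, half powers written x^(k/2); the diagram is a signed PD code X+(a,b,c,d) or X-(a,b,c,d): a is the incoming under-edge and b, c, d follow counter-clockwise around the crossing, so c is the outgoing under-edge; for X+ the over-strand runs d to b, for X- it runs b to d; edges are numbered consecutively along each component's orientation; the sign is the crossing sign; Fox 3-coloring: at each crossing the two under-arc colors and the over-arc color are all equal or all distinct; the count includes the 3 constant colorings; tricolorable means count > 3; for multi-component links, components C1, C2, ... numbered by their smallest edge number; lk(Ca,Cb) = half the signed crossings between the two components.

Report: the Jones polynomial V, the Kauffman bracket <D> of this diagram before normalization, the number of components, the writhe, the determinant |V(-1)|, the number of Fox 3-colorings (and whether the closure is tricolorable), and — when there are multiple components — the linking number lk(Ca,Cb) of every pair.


V(x) = -x^-4 + x^-3 + x^-1
bracket: -A^-5 - A^3 + A^7, w = -3
1 component, writhe -3, over 13 crossings
det 3, colorings 9 of 3^13 — tricolorable
observation: |V(-1)| = 3: so tricolorable, since 3 divides 3


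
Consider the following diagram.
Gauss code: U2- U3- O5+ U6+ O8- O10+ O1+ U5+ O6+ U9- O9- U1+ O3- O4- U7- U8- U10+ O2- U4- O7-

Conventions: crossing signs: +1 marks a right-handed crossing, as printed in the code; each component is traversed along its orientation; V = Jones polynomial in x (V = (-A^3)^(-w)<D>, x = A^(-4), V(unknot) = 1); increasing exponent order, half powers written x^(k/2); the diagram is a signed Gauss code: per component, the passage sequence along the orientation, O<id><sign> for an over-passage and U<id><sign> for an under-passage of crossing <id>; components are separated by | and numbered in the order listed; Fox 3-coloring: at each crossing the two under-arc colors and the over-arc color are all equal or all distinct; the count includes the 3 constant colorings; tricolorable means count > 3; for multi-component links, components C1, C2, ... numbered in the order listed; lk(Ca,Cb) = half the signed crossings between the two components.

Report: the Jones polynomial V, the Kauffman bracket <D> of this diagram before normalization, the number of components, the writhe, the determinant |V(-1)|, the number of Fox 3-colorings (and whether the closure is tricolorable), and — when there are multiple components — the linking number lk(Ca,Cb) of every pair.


V(x) = -x^-3 + x^-2 - x^-1 + 3 - x + x^2 - x^3
bracket: -A^-18 + A^-14 - A^-10 + 3A^-6 - A^-2 + A^2 - A^6, w = -2
1 component, writhe -2, over 10 crossings
det 9, colorings 27 of 3^10 — tricolorable
observation: det 9 = |V(-1)|; divisible by 3, so tricolorable


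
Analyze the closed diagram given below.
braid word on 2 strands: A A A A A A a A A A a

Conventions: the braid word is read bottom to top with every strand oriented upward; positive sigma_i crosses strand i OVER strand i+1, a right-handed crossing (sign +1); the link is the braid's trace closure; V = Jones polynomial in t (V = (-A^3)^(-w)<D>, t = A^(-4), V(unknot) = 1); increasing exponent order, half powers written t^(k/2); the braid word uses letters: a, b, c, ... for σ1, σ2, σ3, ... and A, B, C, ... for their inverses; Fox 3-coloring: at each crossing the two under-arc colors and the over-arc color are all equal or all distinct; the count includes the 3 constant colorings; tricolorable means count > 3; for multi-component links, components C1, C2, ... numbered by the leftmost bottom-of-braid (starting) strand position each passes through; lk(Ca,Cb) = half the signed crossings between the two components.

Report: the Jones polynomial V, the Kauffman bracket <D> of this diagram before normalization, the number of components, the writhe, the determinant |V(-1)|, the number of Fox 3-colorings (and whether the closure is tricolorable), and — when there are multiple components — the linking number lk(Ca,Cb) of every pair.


Jones polynomial: V(t) = -t^-10 + t^-9 - t^-8 + t^-7 - t^-6 + t^-5 + t^-3
<D> = -A^-9 - A^-1 + A^3 - A^7 + A^11 - A^15 + A^19; writhe -7
components 1, writhe -7 (11 crossings)
3-colorings: 3 of 3^11, det 7 — not tricolorable
note: one generator, power 7: the (2,7) torus pattern


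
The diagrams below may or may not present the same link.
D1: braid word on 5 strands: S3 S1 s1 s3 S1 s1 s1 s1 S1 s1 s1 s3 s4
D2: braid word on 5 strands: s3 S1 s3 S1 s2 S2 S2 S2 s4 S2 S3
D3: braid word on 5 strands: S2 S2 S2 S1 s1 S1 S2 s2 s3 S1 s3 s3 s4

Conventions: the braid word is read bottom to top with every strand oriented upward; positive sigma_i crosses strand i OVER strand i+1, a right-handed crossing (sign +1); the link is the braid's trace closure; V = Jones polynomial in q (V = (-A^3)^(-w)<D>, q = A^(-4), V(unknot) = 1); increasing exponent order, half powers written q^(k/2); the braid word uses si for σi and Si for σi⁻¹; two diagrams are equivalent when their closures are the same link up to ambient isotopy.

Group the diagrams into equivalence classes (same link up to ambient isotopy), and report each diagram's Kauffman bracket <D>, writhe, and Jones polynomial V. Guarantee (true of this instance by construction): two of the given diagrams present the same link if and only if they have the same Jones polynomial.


grouping into links: {D1} | {D2} | {D3}
V(D1) = -q^(1/2) - q^(3/2) - q^(5/2) + q^(9/2)  (w +5, c 13, <D> = -A^-3 + A^5 + A^9 + A^13)
V(D2) = q^(-13/2) - q^(-11/2) + q^(-9/2) - 2q^(-7/2) - q^(-3/2)  (w -3, c 11, <D> = A^-3 + 2A^5 - A^9 + A^13 - A^17)
V(D3) = q^(-11/2) - q^(-9/2) + 2q^(-7/2) - 4q^(-5/2) + 2q^(-3/2) - 4q^(-1/2) + 2q^(1/2) - q^(3/2) + q^(5/2)  (w -1, c 13, <D> = -A^-13 + A^-9 - 2A^-5 + 4A^-1 - 2A^3 + 4A^7 - 2A^11 + A^15 - A^19)
key observation: V(q) takes 3 values over 3 diagrams, fixing the grouping


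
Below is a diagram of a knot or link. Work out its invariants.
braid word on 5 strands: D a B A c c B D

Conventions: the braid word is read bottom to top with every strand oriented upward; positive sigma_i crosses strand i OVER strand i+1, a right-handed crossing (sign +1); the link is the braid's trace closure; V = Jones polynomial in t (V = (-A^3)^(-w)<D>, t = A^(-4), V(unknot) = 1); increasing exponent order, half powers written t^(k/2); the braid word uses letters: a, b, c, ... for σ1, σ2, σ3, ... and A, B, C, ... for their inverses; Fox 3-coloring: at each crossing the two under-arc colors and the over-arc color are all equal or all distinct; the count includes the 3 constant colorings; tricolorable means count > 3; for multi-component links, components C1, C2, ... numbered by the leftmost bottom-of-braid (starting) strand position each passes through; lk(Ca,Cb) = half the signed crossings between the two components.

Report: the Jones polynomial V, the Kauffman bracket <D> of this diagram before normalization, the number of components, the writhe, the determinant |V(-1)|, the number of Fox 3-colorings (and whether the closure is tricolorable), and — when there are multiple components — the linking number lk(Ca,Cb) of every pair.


Jones polynomial: V(t) = t^-2 + 2 + t^2
<D> = A^-14 + 2A^-6 + A^2; writhe -2
components 3, writhe -2 (8 crossings)
linking number lk(C1,C2) = 0
lk(C1,C3): +1
lk(C2,C3) = -1
3-colorings: 3 of 3^8, det 4 — not tricolorable
note: the 3 component pairs carry total linking 0


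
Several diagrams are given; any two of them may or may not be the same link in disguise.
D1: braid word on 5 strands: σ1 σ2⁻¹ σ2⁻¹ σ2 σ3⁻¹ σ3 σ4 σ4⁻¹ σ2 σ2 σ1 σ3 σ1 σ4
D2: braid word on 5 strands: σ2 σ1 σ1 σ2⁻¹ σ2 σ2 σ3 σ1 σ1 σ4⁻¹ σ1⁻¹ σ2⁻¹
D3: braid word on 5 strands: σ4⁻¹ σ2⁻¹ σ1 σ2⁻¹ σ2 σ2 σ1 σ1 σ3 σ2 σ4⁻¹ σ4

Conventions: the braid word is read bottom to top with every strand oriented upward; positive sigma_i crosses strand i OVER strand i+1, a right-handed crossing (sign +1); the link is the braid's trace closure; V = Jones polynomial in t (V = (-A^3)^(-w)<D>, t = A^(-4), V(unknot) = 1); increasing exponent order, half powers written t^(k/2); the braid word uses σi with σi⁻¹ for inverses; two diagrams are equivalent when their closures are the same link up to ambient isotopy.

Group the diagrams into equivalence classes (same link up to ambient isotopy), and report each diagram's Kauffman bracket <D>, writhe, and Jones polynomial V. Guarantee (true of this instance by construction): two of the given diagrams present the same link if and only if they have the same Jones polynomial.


grouping into links: {D1, D2, D3}
V(D1) = t + t^3 - t^4  (w +6, c 14, <D> = -A^2 + A^6 + A^14)
D2 (bracket -A^-4 + 1 + A^8; 12 crossings at w = +4): V = t + t^3 - t^4
D3 (bracket -A^-4 + 1 + A^8; 12 crossings at w = +4): V = t + t^3 - t^4
why: one V(t) for all 3 diagrams — one class (guaranteed)


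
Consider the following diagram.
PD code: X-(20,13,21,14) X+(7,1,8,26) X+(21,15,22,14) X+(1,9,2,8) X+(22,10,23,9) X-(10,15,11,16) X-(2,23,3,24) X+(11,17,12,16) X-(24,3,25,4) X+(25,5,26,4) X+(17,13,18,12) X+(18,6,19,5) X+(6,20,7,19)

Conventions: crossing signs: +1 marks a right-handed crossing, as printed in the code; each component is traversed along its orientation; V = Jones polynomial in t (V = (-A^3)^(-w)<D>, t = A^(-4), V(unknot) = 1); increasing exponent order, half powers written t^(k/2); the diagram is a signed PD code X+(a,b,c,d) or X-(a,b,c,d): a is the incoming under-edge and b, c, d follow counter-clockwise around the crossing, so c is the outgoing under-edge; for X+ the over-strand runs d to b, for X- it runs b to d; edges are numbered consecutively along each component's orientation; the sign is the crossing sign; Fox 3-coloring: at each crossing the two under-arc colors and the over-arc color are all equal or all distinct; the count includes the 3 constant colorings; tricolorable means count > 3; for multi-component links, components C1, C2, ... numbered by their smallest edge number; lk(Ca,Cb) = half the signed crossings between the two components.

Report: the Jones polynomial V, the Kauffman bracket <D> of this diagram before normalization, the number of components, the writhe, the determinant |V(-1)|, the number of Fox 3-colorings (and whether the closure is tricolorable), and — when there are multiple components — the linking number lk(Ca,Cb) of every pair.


V = t - t^2 + 2t^3 - t^4 + t^5 - t^6
<D> = A^-9 - A^-5 + A^-1 - 2A^3 + A^7 - A^11 (w = +5)
1 component over 13 crossings, w = +5
3 Fox colorings among 3^13, |V(-1)| = 7: not tricolorable
why: V spans 5 powers of t: at least 5 crossings in any diagram


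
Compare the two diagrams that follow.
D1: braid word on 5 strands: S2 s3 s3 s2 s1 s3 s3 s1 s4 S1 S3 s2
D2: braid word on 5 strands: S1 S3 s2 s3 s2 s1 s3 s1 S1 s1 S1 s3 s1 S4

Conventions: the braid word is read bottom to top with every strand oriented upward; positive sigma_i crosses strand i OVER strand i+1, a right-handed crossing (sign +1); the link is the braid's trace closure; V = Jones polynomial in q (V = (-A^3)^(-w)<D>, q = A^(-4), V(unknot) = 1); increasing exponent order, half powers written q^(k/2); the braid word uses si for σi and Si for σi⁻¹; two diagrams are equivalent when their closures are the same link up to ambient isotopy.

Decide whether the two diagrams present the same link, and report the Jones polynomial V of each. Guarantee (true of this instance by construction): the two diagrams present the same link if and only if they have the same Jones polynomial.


equivalent: yes
D1 (bracket -A^2 + A^6 + A^14; 12 crossings at w = +6): V = q + q^3 - q^4
V(D2) = q + q^3 - q^4  (w +4, c 14, <D> = -A^-4 + 1 + A^8)
key observation: all 2 diagrams share one V(q), hence one class


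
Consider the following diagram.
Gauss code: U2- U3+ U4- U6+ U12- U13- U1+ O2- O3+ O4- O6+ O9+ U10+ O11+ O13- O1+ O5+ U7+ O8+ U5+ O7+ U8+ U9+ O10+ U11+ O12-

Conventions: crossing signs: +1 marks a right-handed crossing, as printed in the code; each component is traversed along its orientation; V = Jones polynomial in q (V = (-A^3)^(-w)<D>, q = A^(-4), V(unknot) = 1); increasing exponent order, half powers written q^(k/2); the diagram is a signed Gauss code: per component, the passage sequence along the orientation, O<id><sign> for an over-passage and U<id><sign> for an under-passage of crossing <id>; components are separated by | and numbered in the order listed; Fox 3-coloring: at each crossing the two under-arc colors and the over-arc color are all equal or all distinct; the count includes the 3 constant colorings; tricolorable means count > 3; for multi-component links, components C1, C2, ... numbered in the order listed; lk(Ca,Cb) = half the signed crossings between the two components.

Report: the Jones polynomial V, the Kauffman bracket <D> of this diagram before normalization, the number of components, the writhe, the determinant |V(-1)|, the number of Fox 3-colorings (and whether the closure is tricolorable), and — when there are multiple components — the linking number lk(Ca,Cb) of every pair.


Jones polynomial: V(q) = q^2 + 2q^4 - 2q^5 + q^6 - 2q^7 + q^8
<D> = -A^-17 + 2A^-13 - A^-9 + 2A^-5 - 2A^-1 - A^7; writhe +5
components 1, writhe +5 (13 crossings)
3-colorings: 27 of 3^13, det 9 — tricolorable
note: det 9 = |V(-1)|; divisible by 3, so tricolorable


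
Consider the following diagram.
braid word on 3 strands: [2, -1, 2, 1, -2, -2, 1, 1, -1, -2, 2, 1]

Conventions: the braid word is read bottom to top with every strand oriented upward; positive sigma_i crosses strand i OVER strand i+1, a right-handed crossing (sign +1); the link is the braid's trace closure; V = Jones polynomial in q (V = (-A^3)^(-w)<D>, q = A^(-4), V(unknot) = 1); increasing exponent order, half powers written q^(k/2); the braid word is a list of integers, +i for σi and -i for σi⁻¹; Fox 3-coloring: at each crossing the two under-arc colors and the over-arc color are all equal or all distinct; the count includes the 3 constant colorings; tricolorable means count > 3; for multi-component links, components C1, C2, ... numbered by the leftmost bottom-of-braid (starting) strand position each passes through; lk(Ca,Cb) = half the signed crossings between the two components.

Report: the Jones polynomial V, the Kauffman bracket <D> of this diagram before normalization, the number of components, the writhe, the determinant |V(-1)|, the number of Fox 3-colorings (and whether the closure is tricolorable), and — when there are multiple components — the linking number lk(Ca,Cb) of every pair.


V = -q^-1 + 2 - q + 2q^2 - q^3 + q^4 - q^5
<D> = -A^-14 + A^-10 - A^-6 + 2A^-2 - A^2 + 2A^6 - A^10 (w = +2)
1 component over 12 crossings, w = +2
9 Fox colorings among 3^12, |V(-1)| = 9: tricolorable
why: |V(-1)| = 9: so tricolorable, since 3 divides 9


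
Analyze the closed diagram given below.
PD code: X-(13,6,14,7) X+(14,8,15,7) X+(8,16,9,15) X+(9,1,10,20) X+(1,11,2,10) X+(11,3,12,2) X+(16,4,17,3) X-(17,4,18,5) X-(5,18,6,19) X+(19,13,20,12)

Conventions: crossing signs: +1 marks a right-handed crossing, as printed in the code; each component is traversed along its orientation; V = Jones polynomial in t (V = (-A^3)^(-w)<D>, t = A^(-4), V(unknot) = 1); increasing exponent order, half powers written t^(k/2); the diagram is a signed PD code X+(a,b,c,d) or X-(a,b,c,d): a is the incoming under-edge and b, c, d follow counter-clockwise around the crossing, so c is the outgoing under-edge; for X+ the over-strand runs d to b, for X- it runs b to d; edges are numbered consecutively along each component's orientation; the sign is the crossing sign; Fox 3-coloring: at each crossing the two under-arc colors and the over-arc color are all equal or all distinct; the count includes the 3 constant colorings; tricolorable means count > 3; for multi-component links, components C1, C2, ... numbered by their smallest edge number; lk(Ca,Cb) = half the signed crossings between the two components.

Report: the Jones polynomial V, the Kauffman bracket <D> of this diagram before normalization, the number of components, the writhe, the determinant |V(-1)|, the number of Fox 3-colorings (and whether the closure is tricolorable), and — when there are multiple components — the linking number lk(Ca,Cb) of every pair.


V(t) = t + t^3 - t^4
bracket: -A^-4 + 1 + A^8, w = +4
1 component, writhe +4, over 10 crossings
det 3, colorings 9 of 3^10 — tricolorable
observation: V spans 3 powers of t: at least 3 crossings in any diagram
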